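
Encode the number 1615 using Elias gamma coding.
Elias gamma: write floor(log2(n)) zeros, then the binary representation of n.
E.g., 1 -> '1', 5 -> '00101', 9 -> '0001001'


num_bits = floor(log2(1615)) + 1 = 11
leading_zeros = num_bits - 1 = 10
binary(1615) = 11001001111

Elias gamma(1615) = '0000000000' + '11001001111' = 000000000011001001111 (21 bits)


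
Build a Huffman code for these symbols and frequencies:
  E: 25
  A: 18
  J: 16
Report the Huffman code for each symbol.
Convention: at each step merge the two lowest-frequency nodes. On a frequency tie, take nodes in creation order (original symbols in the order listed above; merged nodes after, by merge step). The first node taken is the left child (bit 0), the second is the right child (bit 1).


Huffman tree construction:
Step 1: Merge J(16) + A(18) = 34
Step 2: Merge E(25) + (J+A)(34) = 59
Read each symbol's code off the tree from the root (left child = 0, right child = 1).

Codes:
  E: 0 (length 1)
  A: 11 (length 2)
  J: 10 (length 2)
Average code length: 93/59 = 1.5763 bits/symbol


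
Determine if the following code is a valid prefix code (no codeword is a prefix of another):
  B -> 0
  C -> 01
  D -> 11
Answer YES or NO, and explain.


Checking each pair (does one codeword prefix another?):
  B='0' vs C='01': prefix -- VIOLATION

NO -- this is NOT a valid prefix code. B (0) is a prefix of C (01).


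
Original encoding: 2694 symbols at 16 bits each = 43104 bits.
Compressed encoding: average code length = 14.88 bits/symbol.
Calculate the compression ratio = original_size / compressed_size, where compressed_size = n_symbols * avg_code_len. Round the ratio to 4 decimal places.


original_size = n_symbols * orig_bits = 2694 * 16 = 43104 bits
compressed_size = n_symbols * avg_code_len = 2694 * 14.88 = 40086.72 bits
ratio = original_size / compressed_size = 43104 / 40086.72 = 1.0753

Compression ratio = 1.0753


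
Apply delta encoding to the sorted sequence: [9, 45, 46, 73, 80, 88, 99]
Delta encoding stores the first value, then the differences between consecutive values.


First value: 9
Deltas:
  45 - 9 = 36
  46 - 45 = 1
  73 - 46 = 27
  80 - 73 = 7
  88 - 80 = 8
  99 - 88 = 11


Delta encoded: [9, 36, 1, 27, 7, 8, 11]


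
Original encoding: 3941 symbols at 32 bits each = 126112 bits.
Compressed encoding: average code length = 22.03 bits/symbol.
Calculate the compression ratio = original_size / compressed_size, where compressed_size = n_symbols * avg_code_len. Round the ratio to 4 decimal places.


original_size = n_symbols * orig_bits = 3941 * 32 = 126112 bits
compressed_size = n_symbols * avg_code_len = 3941 * 22.03 = 86820.23 bits
ratio = original_size / compressed_size = 126112 / 86820.23 = 1.4526

Compression ratio = 1.4526


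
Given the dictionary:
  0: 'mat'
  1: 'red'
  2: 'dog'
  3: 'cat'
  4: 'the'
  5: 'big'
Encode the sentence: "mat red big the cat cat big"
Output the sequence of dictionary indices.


Look up each word in the dictionary:
  'mat' -> 0
  'red' -> 1
  'big' -> 5
  'the' -> 4
  'cat' -> 3
  'cat' -> 3
  'big' -> 5

Encoded: [0, 1, 5, 4, 3, 3, 5]


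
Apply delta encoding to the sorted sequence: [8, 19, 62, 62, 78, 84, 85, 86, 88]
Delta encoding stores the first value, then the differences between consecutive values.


First value: 8
Deltas:
  19 - 8 = 11
  62 - 19 = 43
  62 - 62 = 0
  78 - 62 = 16
  84 - 78 = 6
  85 - 84 = 1
  86 - 85 = 1
  88 - 86 = 2


Delta encoded: [8, 11, 43, 0, 16, 6, 1, 1, 2]


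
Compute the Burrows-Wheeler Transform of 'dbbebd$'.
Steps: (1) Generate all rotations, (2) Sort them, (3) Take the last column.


Rotations (sorted):
  0: $dbbebd -> last char: d
  1: bbebd$d -> last char: d
  2: bd$dbbe -> last char: e
  3: bebd$db -> last char: b
  4: d$dbbeb -> last char: b
  5: dbbebd$ -> last char: $
  6: ebd$dbb -> last char: b


BWT = ddebb$b


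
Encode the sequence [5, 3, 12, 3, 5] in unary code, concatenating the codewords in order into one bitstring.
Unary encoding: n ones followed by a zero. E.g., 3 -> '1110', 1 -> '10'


Encode each number as n ones followed by a terminating 0:
  5 -> 111110 (6 bits)
  3 -> 1110 (4 bits)
  12 -> 1111111111110 (13 bits)
  3 -> 1110 (4 bits)
  5 -> 111110 (6 bits)
Total length = 6 + 4 + 13 + 4 + 6 = 33 bits.

Unary([5, 3, 12, 3, 5]) = 111110111011111111111101110111110 (33 bits)


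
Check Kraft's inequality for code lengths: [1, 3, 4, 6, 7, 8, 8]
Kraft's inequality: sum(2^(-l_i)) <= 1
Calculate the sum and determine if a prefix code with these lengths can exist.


Sum = 2^(-1) + 2^(-3) + 2^(-4) + 2^(-6) + 2^(-7) + 2^(-8) + 2^(-8)
    = 0.5 + 0.125 + 0.0625 + 0.015625 + 0.0078125 + 0.00390625 + 0.00390625
    = 184/256 = 0.71875
Since 0.71875 <= 1, Kraft's inequality IS satisfied.
A prefix code with these lengths CAN exist.

Kraft sum = 0.71875. Satisfied.


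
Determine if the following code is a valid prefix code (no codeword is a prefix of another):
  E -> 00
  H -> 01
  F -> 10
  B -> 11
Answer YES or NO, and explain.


Checking each pair (does one codeword prefix another?):
  E='00' vs H='01': no prefix
  E='00' vs F='10': no prefix
  E='00' vs B='11': no prefix
  H='01' vs E='00': no prefix
  H='01' vs F='10': no prefix
  H='01' vs B='11': no prefix
  F='10' vs E='00': no prefix
  F='10' vs H='01': no prefix
  F='10' vs B='11': no prefix
  B='11' vs E='00': no prefix
  B='11' vs H='01': no prefix
  B='11' vs F='10': no prefix
No violation found over all pairs.

YES -- this is a valid prefix code. No codeword is a prefix of any other codeword.


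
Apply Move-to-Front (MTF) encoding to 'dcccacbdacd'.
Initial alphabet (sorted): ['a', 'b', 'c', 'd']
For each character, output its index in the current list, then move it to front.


MTF encoding:
'd': index 3 in ['a', 'b', 'c', 'd'] -> ['d', 'a', 'b', 'c']
'c': index 3 in ['d', 'a', 'b', 'c'] -> ['c', 'd', 'a', 'b']
'c': index 0 in ['c', 'd', 'a', 'b'] -> ['c', 'd', 'a', 'b']
'c': index 0 in ['c', 'd', 'a', 'b'] -> ['c', 'd', 'a', 'b']
'a': index 2 in ['c', 'd', 'a', 'b'] -> ['a', 'c', 'd', 'b']
'c': index 1 in ['a', 'c', 'd', 'b'] -> ['c', 'a', 'd', 'b']
'b': index 3 in ['c', 'a', 'd', 'b'] -> ['b', 'c', 'a', 'd']
'd': index 3 in ['b', 'c', 'a', 'd'] -> ['d', 'b', 'c', 'a']
'a': index 3 in ['d', 'b', 'c', 'a'] -> ['a', 'd', 'b', 'c']
'c': index 3 in ['a', 'd', 'b', 'c'] -> ['c', 'a', 'd', 'b']
'd': index 2 in ['c', 'a', 'd', 'b'] -> ['d', 'c', 'a', 'b']


Output: [3, 3, 0, 0, 2, 1, 3, 3, 3, 3, 2]


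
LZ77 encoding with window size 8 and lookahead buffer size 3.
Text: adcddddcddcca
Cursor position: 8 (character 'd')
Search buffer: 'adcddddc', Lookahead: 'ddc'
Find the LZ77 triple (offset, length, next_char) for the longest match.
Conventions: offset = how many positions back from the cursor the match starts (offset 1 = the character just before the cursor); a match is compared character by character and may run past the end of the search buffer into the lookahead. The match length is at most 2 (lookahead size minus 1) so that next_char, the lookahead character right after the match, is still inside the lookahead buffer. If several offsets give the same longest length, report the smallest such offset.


Try each offset into the search buffer:
  offset=1 (pos 7, char 'c'): match length 0
  offset=2 (pos 6, char 'd'): match length 1
  offset=3 (pos 5, char 'd'): match length 2
  offset=4 (pos 4, char 'd'): match length 2
  offset=5 (pos 3, char 'd'): match length 2
  offset=6 (pos 2, char 'c'): match length 0
  offset=7 (pos 1, char 'd'): match length 1
  offset=8 (pos 0, char 'a'): match length 0
Longest match has length 2, found at offsets 3, 4, 5; take the smallest, offset 3.
next_char = character at position 8 + 2 = 10 -> 'c'

Best match: offset=3, length=2 (matching 'dd' starting at position 5)
LZ77 triple: (3, 2, 'c')


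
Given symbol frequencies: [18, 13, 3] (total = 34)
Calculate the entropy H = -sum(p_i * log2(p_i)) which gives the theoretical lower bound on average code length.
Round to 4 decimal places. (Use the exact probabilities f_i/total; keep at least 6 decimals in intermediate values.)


Per-symbol terms -p_i * log2(p_i) with p_i = f_i/34:
  p = 18/34 = 0.529412: log2(p) = -0.917538, -p*log2(p) = 0.485755
  p = 13/34 = 0.382353: log2(p) = -1.387023, -p*log2(p) = 0.530332
  p = 3/34 = 0.088235: log2(p) = -3.502500, -p*log2(p) = 0.309044
H = 0.485755 + 0.530332 + 0.309044 = 1.325131

H = 1.3251 bits/symbol


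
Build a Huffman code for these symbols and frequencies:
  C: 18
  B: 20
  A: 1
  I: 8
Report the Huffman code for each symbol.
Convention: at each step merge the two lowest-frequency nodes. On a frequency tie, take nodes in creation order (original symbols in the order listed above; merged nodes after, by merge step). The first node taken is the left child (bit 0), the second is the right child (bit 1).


Huffman tree construction:
Step 1: Merge A(1) + I(8) = 9
Step 2: Merge (A+I)(9) + C(18) = 27
Step 3: Merge B(20) + ((A+I)+C)(27) = 47
Read each symbol's code off the tree from the root (left child = 0, right child = 1).

Codes:
  C: 11 (length 2)
  B: 0 (length 1)
  A: 100 (length 3)
  I: 101 (length 3)
Average code length: 83/47 = 1.7660 bits/symbol


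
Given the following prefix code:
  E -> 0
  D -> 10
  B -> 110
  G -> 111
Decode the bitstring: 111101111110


Decoding step by step:
Bits 111 -> G
Bits 10 -> D
Bits 111 -> G
Bits 111 -> G
Bits 0 -> E


Decoded message: GDGGE


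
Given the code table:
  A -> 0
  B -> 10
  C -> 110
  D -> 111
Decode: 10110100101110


Decoding:
10 -> B
110 -> C
10 -> B
0 -> A
10 -> B
111 -> D
0 -> A


Result: BCBABDA


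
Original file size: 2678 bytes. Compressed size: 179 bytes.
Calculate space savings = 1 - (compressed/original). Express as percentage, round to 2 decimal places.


ratio = compressed/original = 179/2678 = 0.066841
savings = 1 - ratio = 1 - 0.066841 = 0.933159
as a percentage: 0.933159 * 100 = 93.32%

Space savings = 1 - 179/2678 = 93.32%


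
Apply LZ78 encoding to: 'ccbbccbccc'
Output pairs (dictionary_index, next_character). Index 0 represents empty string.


LZ78 encoding steps:
Dictionary: {0: ''}
Step 1: w='' (idx 0), next='c' -> output (0, 'c'), add 'c' as idx 1
Step 2: w='c' (idx 1), next='b' -> output (1, 'b'), add 'cb' as idx 2
Step 3: w='' (idx 0), next='b' -> output (0, 'b'), add 'b' as idx 3
Step 4: w='c' (idx 1), next='c' -> output (1, 'c'), add 'cc' as idx 4
Step 5: w='b' (idx 3), next='c' -> output (3, 'c'), add 'bc' as idx 5
Step 6: w='cc' (idx 4), end of input -> output (4, '')


Encoded: [(0, 'c'), (1, 'b'), (0, 'b'), (1, 'c'), (3, 'c'), (4, '')]


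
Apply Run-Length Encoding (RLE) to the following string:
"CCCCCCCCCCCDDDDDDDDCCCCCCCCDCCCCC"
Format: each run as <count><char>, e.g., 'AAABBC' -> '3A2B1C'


Scanning runs left to right:
  i=0: run of 'C' x 11 -> '11C'
  i=11: run of 'D' x 8 -> '8D'
  i=19: run of 'C' x 8 -> '8C'
  i=27: run of 'D' x 1 -> '1D'
  i=28: run of 'C' x 5 -> '5C'

RLE = 11C8D8C1D5C


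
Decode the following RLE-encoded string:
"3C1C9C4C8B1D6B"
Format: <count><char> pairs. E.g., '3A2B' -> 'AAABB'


Expanding each <count><char> pair:
  3C -> 'CCC'
  1C -> 'C'
  9C -> 'CCCCCCCCC'
  4C -> 'CCCC'
  8B -> 'BBBBBBBB'
  1D -> 'D'
  6B -> 'BBBBBB'

Decoded = CCCCCCCCCCCCCCCCCBBBBBBBBDBBBBBB


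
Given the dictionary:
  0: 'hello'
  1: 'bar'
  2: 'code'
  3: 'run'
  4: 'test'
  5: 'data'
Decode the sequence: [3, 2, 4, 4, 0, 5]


Look up each index in the dictionary:
  3 -> 'run'
  2 -> 'code'
  4 -> 'test'
  4 -> 'test'
  0 -> 'hello'
  5 -> 'data'

Decoded: "run code test test hello data"


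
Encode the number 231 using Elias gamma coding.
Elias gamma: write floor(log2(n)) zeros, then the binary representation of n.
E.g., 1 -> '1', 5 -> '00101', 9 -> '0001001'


num_bits = floor(log2(231)) + 1 = 8
leading_zeros = num_bits - 1 = 7
binary(231) = 11100111

Elias gamma(231) = '0000000' + '11100111' = 000000011100111 (15 bits)


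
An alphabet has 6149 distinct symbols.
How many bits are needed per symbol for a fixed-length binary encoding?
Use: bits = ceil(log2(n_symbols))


log2(6149) = 12.5861
Bracket: 2^12 = 4096 < 6149 <= 2^13 = 8192
So ceil(log2(6149)) = 13

bits = ceil(log2(6149)) = ceil(12.5861) = 13 bits


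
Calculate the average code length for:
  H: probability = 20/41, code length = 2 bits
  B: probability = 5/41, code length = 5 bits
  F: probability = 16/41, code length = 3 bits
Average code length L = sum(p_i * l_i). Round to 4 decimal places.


Weighted contributions p_i * l_i:
  H: (20/41) * 2 = 40/41
  B: (5/41) * 5 = 25/41
  F: (16/41) * 3 = 48/41
Sum = (40 + 25 + 48)/41 = 113/41

L = 113/41 = 2.7561 bits/symbol


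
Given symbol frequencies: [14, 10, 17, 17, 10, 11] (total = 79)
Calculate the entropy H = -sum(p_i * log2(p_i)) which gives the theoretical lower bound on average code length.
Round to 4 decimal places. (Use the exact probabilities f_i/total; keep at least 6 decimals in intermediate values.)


Per-symbol terms -p_i * log2(p_i) with p_i = f_i/79:
  p = 14/79 = 0.177215: log2(p) = -2.496426, -p*log2(p) = 0.442405
  p = 10/79 = 0.126582: log2(p) = -2.981853, -p*log2(p) = 0.377450
  p = 17/79 = 0.215190: log2(p) = -2.216318, -p*log2(p) = 0.476929
  p = 17/79 = 0.215190: log2(p) = -2.216318, -p*log2(p) = 0.476929
  p = 10/79 = 0.126582: log2(p) = -2.981853, -p*log2(p) = 0.377450
  p = 11/79 = 0.139241: log2(p) = -2.844349, -p*log2(p) = 0.396049
H = 0.442405 + 0.377450 + 0.476929 + 0.476929 + 0.377450 + 0.396049 = 2.547212

H = 2.5472 bits/symbol


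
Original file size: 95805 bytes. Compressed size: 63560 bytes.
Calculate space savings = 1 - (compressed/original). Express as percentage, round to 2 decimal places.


ratio = compressed/original = 63560/95805 = 0.663431
savings = 1 - ratio = 1 - 0.663431 = 0.336569
as a percentage: 0.336569 * 100 = 33.66%

Space savings = 1 - 63560/95805 = 33.66%


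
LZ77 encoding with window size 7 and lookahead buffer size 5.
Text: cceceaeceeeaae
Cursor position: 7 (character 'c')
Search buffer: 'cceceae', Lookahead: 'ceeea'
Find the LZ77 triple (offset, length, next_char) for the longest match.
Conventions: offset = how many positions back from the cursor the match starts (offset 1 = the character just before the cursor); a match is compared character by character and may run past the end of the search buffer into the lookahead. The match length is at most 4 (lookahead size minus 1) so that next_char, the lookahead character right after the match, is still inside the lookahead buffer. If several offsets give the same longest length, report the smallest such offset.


Try each offset into the search buffer:
  offset=1 (pos 6, char 'e'): match length 0
  offset=2 (pos 5, char 'a'): match length 0
  offset=3 (pos 4, char 'e'): match length 0
  offset=4 (pos 3, char 'c'): match length 2
  offset=5 (pos 2, char 'e'): match length 0
  offset=6 (pos 1, char 'c'): match length 2
  offset=7 (pos 0, char 'c'): match length 1
Longest match has length 2, found at offsets 4, 6; take the smallest, offset 4.
next_char = character at position 7 + 2 = 9 -> 'e'

Best match: offset=4, length=2 (matching 'ce' starting at position 3)
LZ77 triple: (4, 2, 'e')


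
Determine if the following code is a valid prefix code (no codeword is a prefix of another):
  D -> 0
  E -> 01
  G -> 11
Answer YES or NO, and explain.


Checking each pair (does one codeword prefix another?):
  D='0' vs E='01': prefix -- VIOLATION

NO -- this is NOT a valid prefix code. D (0) is a prefix of E (01).


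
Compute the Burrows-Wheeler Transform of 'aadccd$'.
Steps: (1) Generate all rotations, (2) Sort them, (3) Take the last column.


Rotations (sorted):
  0: $aadccd -> last char: d
  1: aadccd$ -> last char: $
  2: adccd$a -> last char: a
  3: ccd$aad -> last char: d
  4: cd$aadc -> last char: c
  5: d$aadcc -> last char: c
  6: dccd$aa -> last char: a


BWT = d$adcca


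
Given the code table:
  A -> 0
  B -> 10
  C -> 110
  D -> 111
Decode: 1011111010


Decoding:
10 -> B
111 -> D
110 -> C
10 -> B


Result: BDCB


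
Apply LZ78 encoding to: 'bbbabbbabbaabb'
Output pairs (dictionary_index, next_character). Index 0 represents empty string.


LZ78 encoding steps:
Dictionary: {0: ''}
Step 1: w='' (idx 0), next='b' -> output (0, 'b'), add 'b' as idx 1
Step 2: w='b' (idx 1), next='b' -> output (1, 'b'), add 'bb' as idx 2
Step 3: w='' (idx 0), next='a' -> output (0, 'a'), add 'a' as idx 3
Step 4: w='bb' (idx 2), next='b' -> output (2, 'b'), add 'bbb' as idx 4
Step 5: w='a' (idx 3), next='b' -> output (3, 'b'), add 'ab' as idx 5
Step 6: w='b' (idx 1), next='a' -> output (1, 'a'), add 'ba' as idx 6
Step 7: w='ab' (idx 5), next='b' -> output (5, 'b'), add 'abb' as idx 7


Encoded: [(0, 'b'), (1, 'b'), (0, 'a'), (2, 'b'), (3, 'b'), (1, 'a'), (5, 'b')]


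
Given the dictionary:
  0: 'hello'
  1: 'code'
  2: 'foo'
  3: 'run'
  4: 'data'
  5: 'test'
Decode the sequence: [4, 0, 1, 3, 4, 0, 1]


Look up each index in the dictionary:
  4 -> 'data'
  0 -> 'hello'
  1 -> 'code'
  3 -> 'run'
  4 -> 'data'
  0 -> 'hello'
  1 -> 'code'

Decoded: "data hello code run data hello code"


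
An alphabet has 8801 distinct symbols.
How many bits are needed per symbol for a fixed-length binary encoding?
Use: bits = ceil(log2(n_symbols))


log2(8801) = 13.1035
Bracket: 2^13 = 8192 < 8801 <= 2^14 = 16384
So ceil(log2(8801)) = 14

bits = ceil(log2(8801)) = ceil(13.1035) = 14 bits


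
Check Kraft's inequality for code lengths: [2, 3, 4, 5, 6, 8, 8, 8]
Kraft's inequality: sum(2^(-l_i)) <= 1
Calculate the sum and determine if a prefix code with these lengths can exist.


Sum = 2^(-2) + 2^(-3) + 2^(-4) + 2^(-5) + 2^(-6) + 2^(-8) + 2^(-8) + 2^(-8)
    = 0.25 + 0.125 + 0.0625 + 0.03125 + 0.015625 + 0.00390625 + 0.00390625 + 0.00390625
    = 127/256 = 0.49609375
Since 0.49609375 <= 1, Kraft's inequality IS satisfied.
A prefix code with these lengths CAN exist.

Kraft sum = 0.49609375. Satisfied.


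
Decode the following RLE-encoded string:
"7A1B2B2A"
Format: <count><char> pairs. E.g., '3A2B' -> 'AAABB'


Expanding each <count><char> pair:
  7A -> 'AAAAAAA'
  1B -> 'B'
  2B -> 'BB'
  2A -> 'AA'

Decoded = AAAAAAABBBAA


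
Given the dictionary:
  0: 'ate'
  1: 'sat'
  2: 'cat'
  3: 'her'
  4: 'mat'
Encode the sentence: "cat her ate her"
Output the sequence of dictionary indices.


Look up each word in the dictionary:
  'cat' -> 2
  'her' -> 3
  'ate' -> 0
  'her' -> 3

Encoded: [2, 3, 0, 3]


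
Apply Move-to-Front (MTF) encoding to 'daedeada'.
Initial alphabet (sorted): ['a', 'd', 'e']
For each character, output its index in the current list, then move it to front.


MTF encoding:
'd': index 1 in ['a', 'd', 'e'] -> ['d', 'a', 'e']
'a': index 1 in ['d', 'a', 'e'] -> ['a', 'd', 'e']
'e': index 2 in ['a', 'd', 'e'] -> ['e', 'a', 'd']
'd': index 2 in ['e', 'a', 'd'] -> ['d', 'e', 'a']
'e': index 1 in ['d', 'e', 'a'] -> ['e', 'd', 'a']
'a': index 2 in ['e', 'd', 'a'] -> ['a', 'e', 'd']
'd': index 2 in ['a', 'e', 'd'] -> ['d', 'a', 'e']
'a': index 1 in ['d', 'a', 'e'] -> ['a', 'd', 'e']


Output: [1, 1, 2, 2, 1, 2, 2, 1]


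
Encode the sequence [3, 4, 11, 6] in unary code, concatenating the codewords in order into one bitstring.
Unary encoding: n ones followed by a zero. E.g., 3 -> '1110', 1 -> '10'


Encode each number as n ones followed by a terminating 0:
  3 -> 1110 (4 bits)
  4 -> 11110 (5 bits)
  11 -> 111111111110 (12 bits)
  6 -> 1111110 (7 bits)
Total length = 4 + 5 + 12 + 7 = 28 bits.

Unary([3, 4, 11, 6]) = 1110111101111111111101111110 (28 bits)


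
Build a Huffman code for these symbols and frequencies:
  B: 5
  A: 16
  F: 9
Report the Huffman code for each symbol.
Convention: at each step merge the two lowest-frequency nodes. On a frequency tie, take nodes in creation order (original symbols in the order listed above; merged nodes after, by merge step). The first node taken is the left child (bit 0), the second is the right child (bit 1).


Huffman tree construction:
Step 1: Merge B(5) + F(9) = 14
Step 2: Merge (B+F)(14) + A(16) = 30
Read each symbol's code off the tree from the root (left child = 0, right child = 1).

Codes:
  B: 00 (length 2)
  A: 1 (length 1)
  F: 01 (length 2)
Average code length: 44/30 = 1.4667 bits/symbol


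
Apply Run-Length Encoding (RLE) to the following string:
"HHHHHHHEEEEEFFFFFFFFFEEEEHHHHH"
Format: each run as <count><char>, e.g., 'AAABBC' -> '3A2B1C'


Scanning runs left to right:
  i=0: run of 'H' x 7 -> '7H'
  i=7: run of 'E' x 5 -> '5E'
  i=12: run of 'F' x 9 -> '9F'
  i=21: run of 'E' x 4 -> '4E'
  i=25: run of 'H' x 5 -> '5H'

RLE = 7H5E9F4E5H


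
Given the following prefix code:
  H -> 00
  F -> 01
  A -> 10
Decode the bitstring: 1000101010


Decoding step by step:
Bits 10 -> A
Bits 00 -> H
Bits 10 -> A
Bits 10 -> A
Bits 10 -> A


Decoded message: AHAAA


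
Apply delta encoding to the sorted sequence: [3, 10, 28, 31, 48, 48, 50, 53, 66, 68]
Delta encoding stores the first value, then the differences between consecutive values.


First value: 3
Deltas:
  10 - 3 = 7
  28 - 10 = 18
  31 - 28 = 3
  48 - 31 = 17
  48 - 48 = 0
  50 - 48 = 2
  53 - 50 = 3
  66 - 53 = 13
  68 - 66 = 2


Delta encoded: [3, 7, 18, 3, 17, 0, 2, 3, 13, 2]


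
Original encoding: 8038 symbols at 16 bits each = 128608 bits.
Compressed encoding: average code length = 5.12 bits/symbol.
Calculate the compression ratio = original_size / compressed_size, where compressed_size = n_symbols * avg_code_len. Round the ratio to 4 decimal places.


original_size = n_symbols * orig_bits = 8038 * 16 = 128608 bits
compressed_size = n_symbols * avg_code_len = 8038 * 5.12 = 41154.56 bits
ratio = original_size / compressed_size = 128608 / 41154.56 = 3.125

Compression ratio = 3.125


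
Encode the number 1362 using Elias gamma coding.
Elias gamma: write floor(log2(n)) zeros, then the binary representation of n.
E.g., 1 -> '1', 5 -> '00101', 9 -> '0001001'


num_bits = floor(log2(1362)) + 1 = 11
leading_zeros = num_bits - 1 = 10
binary(1362) = 10101010010

Elias gamma(1362) = '0000000000' + '10101010010' = 000000000010101010010 (21 bits)


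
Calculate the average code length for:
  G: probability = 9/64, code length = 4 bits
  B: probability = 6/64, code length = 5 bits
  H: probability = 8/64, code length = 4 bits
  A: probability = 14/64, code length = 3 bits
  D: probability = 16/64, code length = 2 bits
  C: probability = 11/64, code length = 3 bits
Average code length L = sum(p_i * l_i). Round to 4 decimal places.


Weighted contributions p_i * l_i:
  G: (9/64) * 4 = 36/64
  B: (6/64) * 5 = 30/64
  H: (8/64) * 4 = 32/64
  A: (14/64) * 3 = 42/64
  D: (16/64) * 2 = 32/64
  C: (11/64) * 3 = 33/64
Sum = (36 + 30 + 32 + 42 + 32 + 33)/64 = 205/64

L = 205/64 = 3.2031 bits/symbol


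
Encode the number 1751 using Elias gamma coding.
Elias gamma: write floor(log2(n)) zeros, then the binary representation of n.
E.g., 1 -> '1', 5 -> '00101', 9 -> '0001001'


num_bits = floor(log2(1751)) + 1 = 11
leading_zeros = num_bits - 1 = 10
binary(1751) = 11011010111

Elias gamma(1751) = '0000000000' + '11011010111' = 000000000011011010111 (21 bits)


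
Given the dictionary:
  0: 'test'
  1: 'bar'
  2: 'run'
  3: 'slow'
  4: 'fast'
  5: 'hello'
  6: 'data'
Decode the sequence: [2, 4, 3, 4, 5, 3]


Look up each index in the dictionary:
  2 -> 'run'
  4 -> 'fast'
  3 -> 'slow'
  4 -> 'fast'
  5 -> 'hello'
  3 -> 'slow'

Decoded: "run fast slow fast hello slow"


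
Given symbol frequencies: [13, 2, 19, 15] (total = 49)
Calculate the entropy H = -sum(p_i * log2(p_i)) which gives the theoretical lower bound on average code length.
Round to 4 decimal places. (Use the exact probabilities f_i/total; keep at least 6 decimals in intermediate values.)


Per-symbol terms -p_i * log2(p_i) with p_i = f_i/49:
  p = 13/49 = 0.265306: log2(p) = -1.914270, -p*log2(p) = 0.507868
  p = 2/49 = 0.040816: log2(p) = -4.614710, -p*log2(p) = 0.188356
  p = 19/49 = 0.387755: log2(p) = -1.366782, -p*log2(p) = 0.529977
  p = 15/49 = 0.306122: log2(p) = -1.707819, -p*log2(p) = 0.522802
H = 0.507868 + 0.188356 + 0.529977 + 0.522802 = 1.749003

H = 1.749 bits/symbol


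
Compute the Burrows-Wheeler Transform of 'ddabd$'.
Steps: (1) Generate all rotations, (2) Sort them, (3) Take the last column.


Rotations (sorted):
  0: $ddabd -> last char: d
  1: abd$dd -> last char: d
  2: bd$dda -> last char: a
  3: d$ddab -> last char: b
  4: dabd$d -> last char: d
  5: ddabd$ -> last char: $


BWT = ddabd$


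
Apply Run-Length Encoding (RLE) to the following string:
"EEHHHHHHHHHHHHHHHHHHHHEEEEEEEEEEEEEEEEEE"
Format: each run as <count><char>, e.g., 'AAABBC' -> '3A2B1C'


Scanning runs left to right:
  i=0: run of 'E' x 2 -> '2E'
  i=2: run of 'H' x 20 -> '20H'
  i=22: run of 'E' x 18 -> '18E'

RLE = 2E20H18E


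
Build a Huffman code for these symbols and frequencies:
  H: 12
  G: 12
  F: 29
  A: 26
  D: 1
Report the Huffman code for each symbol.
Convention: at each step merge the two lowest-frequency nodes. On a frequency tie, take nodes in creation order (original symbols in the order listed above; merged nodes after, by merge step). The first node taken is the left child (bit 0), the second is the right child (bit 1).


Huffman tree construction:
Step 1: Merge D(1) + H(12) = 13
Step 2: Merge G(12) + (D+H)(13) = 25
Step 3: Merge (G+(D+H))(25) + A(26) = 51
Step 4: Merge F(29) + ((G+(D+H))+A)(51) = 80
Read each symbol's code off the tree from the root (left child = 0, right child = 1).

Codes:
  H: 1011 (length 4)
  G: 100 (length 3)
  F: 0 (length 1)
  A: 11 (length 2)
  D: 1010 (length 4)
Average code length: 169/80 = 2.1125 bits/symbol


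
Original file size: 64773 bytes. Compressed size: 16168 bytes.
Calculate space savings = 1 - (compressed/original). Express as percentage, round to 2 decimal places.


ratio = compressed/original = 16168/64773 = 0.24961
savings = 1 - ratio = 1 - 0.24961 = 0.75039
as a percentage: 0.75039 * 100 = 75.04%

Space savings = 1 - 16168/64773 = 75.04%


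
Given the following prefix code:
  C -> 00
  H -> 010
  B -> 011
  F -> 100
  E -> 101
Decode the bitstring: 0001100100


Decoding step by step:
Bits 00 -> C
Bits 011 -> B
Bits 00 -> C
Bits 100 -> F


Decoded message: CBCF


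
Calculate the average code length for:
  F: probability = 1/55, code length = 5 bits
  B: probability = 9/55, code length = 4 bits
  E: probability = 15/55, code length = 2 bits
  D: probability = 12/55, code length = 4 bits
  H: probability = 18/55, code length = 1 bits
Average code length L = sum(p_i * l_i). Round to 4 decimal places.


Weighted contributions p_i * l_i:
  F: (1/55) * 5 = 5/55
  B: (9/55) * 4 = 36/55
  E: (15/55) * 2 = 30/55
  D: (12/55) * 4 = 48/55
  H: (18/55) * 1 = 18/55
Sum = (5 + 36 + 30 + 48 + 18)/55 = 137/55

L = 137/55 = 2.4909 bits/symbol


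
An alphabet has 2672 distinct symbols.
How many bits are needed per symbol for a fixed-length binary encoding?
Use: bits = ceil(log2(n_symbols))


log2(2672) = 11.3837
Bracket: 2^11 = 2048 < 2672 <= 2^12 = 4096
So ceil(log2(2672)) = 12

bits = ceil(log2(2672)) = ceil(11.3837) = 12 bits


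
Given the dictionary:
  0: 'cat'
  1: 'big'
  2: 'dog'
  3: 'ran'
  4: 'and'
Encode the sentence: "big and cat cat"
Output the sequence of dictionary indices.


Look up each word in the dictionary:
  'big' -> 1
  'and' -> 4
  'cat' -> 0
  'cat' -> 0

Encoded: [1, 4, 0, 0]


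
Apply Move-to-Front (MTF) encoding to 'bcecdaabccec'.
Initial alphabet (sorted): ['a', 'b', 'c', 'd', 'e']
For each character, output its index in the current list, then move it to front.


MTF encoding:
'b': index 1 in ['a', 'b', 'c', 'd', 'e'] -> ['b', 'a', 'c', 'd', 'e']
'c': index 2 in ['b', 'a', 'c', 'd', 'e'] -> ['c', 'b', 'a', 'd', 'e']
'e': index 4 in ['c', 'b', 'a', 'd', 'e'] -> ['e', 'c', 'b', 'a', 'd']
'c': index 1 in ['e', 'c', 'b', 'a', 'd'] -> ['c', 'e', 'b', 'a', 'd']
'd': index 4 in ['c', 'e', 'b', 'a', 'd'] -> ['d', 'c', 'e', 'b', 'a']
'a': index 4 in ['d', 'c', 'e', 'b', 'a'] -> ['a', 'd', 'c', 'e', 'b']
'a': index 0 in ['a', 'd', 'c', 'e', 'b'] -> ['a', 'd', 'c', 'e', 'b']
'b': index 4 in ['a', 'd', 'c', 'e', 'b'] -> ['b', 'a', 'd', 'c', 'e']
'c': index 3 in ['b', 'a', 'd', 'c', 'e'] -> ['c', 'b', 'a', 'd', 'e']
'c': index 0 in ['c', 'b', 'a', 'd', 'e'] -> ['c', 'b', 'a', 'd', 'e']
'e': index 4 in ['c', 'b', 'a', 'd', 'e'] -> ['e', 'c', 'b', 'a', 'd']
'c': index 1 in ['e', 'c', 'b', 'a', 'd'] -> ['c', 'e', 'b', 'a', 'd']


Output: [1, 2, 4, 1, 4, 4, 0, 4, 3, 0, 4, 1]


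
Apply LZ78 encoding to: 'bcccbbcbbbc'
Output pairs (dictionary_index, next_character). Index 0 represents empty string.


LZ78 encoding steps:
Dictionary: {0: ''}
Step 1: w='' (idx 0), next='b' -> output (0, 'b'), add 'b' as idx 1
Step 2: w='' (idx 0), next='c' -> output (0, 'c'), add 'c' as idx 2
Step 3: w='c' (idx 2), next='c' -> output (2, 'c'), add 'cc' as idx 3
Step 4: w='b' (idx 1), next='b' -> output (1, 'b'), add 'bb' as idx 4
Step 5: w='c' (idx 2), next='b' -> output (2, 'b'), add 'cb' as idx 5
Step 6: w='bb' (idx 4), next='c' -> output (4, 'c'), add 'bbc' as idx 6


Encoded: [(0, 'b'), (0, 'c'), (2, 'c'), (1, 'b'), (2, 'b'), (4, 'c')]


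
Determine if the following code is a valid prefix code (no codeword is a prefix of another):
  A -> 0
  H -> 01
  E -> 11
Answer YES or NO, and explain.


Checking each pair (does one codeword prefix another?):
  A='0' vs H='01': prefix -- VIOLATION

NO -- this is NOT a valid prefix code. A (0) is a prefix of H (01).


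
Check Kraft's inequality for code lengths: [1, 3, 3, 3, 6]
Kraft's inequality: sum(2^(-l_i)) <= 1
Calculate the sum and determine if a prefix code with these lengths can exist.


Sum = 2^(-1) + 2^(-3) + 2^(-3) + 2^(-3) + 2^(-6)
    = 0.5 + 0.125 + 0.125 + 0.125 + 0.015625
    = 57/64 = 0.890625
Since 0.890625 <= 1, Kraft's inequality IS satisfied.
A prefix code with these lengths CAN exist.

Kraft sum = 0.890625. Satisfied.


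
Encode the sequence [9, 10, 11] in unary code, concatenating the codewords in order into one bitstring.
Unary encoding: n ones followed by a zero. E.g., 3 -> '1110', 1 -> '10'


Encode each number as n ones followed by a terminating 0:
  9 -> 1111111110 (10 bits)
  10 -> 11111111110 (11 bits)
  11 -> 111111111110 (12 bits)
Total length = 10 + 11 + 12 = 33 bits.

Unary([9, 10, 11]) = 111111111011111111110111111111110 (33 bits)


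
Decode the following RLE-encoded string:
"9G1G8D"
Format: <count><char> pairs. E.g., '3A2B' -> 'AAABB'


Expanding each <count><char> pair:
  9G -> 'GGGGGGGGG'
  1G -> 'G'
  8D -> 'DDDDDDDD'

Decoded = GGGGGGGGGGDDDDDDDD


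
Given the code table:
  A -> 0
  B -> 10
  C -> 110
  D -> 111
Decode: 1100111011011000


Decoding:
110 -> C
0 -> A
111 -> D
0 -> A
110 -> C
110 -> C
0 -> A
0 -> A


Result: CADACCAA


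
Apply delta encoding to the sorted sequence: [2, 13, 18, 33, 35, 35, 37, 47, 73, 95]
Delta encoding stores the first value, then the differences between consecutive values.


First value: 2
Deltas:
  13 - 2 = 11
  18 - 13 = 5
  33 - 18 = 15
  35 - 33 = 2
  35 - 35 = 0
  37 - 35 = 2
  47 - 37 = 10
  73 - 47 = 26
  95 - 73 = 22


Delta encoded: [2, 11, 5, 15, 2, 0, 2, 10, 26, 22]


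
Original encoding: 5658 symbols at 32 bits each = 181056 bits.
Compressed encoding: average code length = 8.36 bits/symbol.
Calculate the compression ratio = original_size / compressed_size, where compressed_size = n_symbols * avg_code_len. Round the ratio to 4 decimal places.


original_size = n_symbols * orig_bits = 5658 * 32 = 181056 bits
compressed_size = n_symbols * avg_code_len = 5658 * 8.36 = 47300.88 bits
ratio = original_size / compressed_size = 181056 / 47300.88 = 3.8278

Compression ratio = 3.8278


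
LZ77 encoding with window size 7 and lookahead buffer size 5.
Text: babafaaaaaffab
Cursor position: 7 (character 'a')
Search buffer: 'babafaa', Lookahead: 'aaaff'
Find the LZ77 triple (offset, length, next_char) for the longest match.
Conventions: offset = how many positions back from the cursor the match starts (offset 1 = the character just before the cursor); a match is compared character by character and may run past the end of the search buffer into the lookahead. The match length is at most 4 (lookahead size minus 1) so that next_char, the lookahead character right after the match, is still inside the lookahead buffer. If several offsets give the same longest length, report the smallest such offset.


Try each offset into the search buffer:
  offset=1 (pos 6, char 'a'): match length 3
  offset=2 (pos 5, char 'a'): match length 3
  offset=3 (pos 4, char 'f'): match length 0
  offset=4 (pos 3, char 'a'): match length 1
  offset=5 (pos 2, char 'b'): match length 0
  offset=6 (pos 1, char 'a'): match length 1
  offset=7 (pos 0, char 'b'): match length 0
Longest match has length 3, found at offsets 1, 2; take the smallest, offset 1.
next_char = character at position 7 + 3 = 10 -> 'f'

Best match: offset=1, length=3 (matching 'aaa' starting at position 6)
LZ77 triple: (1, 3, 'f')


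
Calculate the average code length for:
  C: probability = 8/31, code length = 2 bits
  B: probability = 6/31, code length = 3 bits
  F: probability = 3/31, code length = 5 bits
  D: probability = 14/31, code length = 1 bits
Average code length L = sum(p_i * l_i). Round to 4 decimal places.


Weighted contributions p_i * l_i:
  C: (8/31) * 2 = 16/31
  B: (6/31) * 3 = 18/31
  F: (3/31) * 5 = 15/31
  D: (14/31) * 1 = 14/31
Sum = (16 + 18 + 15 + 14)/31 = 63/31

L = 63/31 = 2.0323 bits/symbol


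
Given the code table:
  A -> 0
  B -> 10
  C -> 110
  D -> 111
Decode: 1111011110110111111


Decoding:
111 -> D
10 -> B
111 -> D
10 -> B
110 -> C
111 -> D
111 -> D


Result: DBDBCDD


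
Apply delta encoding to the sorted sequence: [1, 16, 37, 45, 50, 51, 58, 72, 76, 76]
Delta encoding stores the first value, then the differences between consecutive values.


First value: 1
Deltas:
  16 - 1 = 15
  37 - 16 = 21
  45 - 37 = 8
  50 - 45 = 5
  51 - 50 = 1
  58 - 51 = 7
  72 - 58 = 14
  76 - 72 = 4
  76 - 76 = 0


Delta encoded: [1, 15, 21, 8, 5, 1, 7, 14, 4, 0]


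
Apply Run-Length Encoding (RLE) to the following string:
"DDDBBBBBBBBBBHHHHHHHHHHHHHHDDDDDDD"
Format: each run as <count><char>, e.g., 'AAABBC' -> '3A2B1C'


Scanning runs left to right:
  i=0: run of 'D' x 3 -> '3D'
  i=3: run of 'B' x 10 -> '10B'
  i=13: run of 'H' x 14 -> '14H'
  i=27: run of 'D' x 7 -> '7D'

RLE = 3D10B14H7D


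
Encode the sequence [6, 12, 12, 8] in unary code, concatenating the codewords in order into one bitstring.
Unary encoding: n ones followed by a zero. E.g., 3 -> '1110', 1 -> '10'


Encode each number as n ones followed by a terminating 0:
  6 -> 1111110 (7 bits)
  12 -> 1111111111110 (13 bits)
  12 -> 1111111111110 (13 bits)
  8 -> 111111110 (9 bits)
Total length = 7 + 13 + 13 + 9 = 42 bits.

Unary([6, 12, 12, 8]) = 111111011111111111101111111111110111111110 (42 bits)


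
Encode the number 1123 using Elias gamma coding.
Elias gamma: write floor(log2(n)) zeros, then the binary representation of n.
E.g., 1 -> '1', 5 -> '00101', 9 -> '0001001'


num_bits = floor(log2(1123)) + 1 = 11
leading_zeros = num_bits - 1 = 10
binary(1123) = 10001100011

Elias gamma(1123) = '0000000000' + '10001100011' = 000000000010001100011 (21 bits)


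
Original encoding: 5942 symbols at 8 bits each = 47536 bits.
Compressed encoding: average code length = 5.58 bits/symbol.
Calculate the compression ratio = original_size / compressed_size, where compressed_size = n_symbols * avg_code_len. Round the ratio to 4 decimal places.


original_size = n_symbols * orig_bits = 5942 * 8 = 47536 bits
compressed_size = n_symbols * avg_code_len = 5942 * 5.58 = 33156.36 bits
ratio = original_size / compressed_size = 47536 / 33156.36 = 1.4337

Compression ratio = 1.4337


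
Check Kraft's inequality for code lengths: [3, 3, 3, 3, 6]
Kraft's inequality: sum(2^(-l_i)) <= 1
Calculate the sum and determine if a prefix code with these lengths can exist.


Sum = 2^(-3) + 2^(-3) + 2^(-3) + 2^(-3) + 2^(-6)
    = 0.125 + 0.125 + 0.125 + 0.125 + 0.015625
    = 33/64 = 0.515625
Since 0.515625 <= 1, Kraft's inequality IS satisfied.
A prefix code with these lengths CAN exist.

Kraft sum = 0.515625. Satisfied.


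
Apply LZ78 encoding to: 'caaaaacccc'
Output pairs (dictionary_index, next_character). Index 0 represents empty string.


LZ78 encoding steps:
Dictionary: {0: ''}
Step 1: w='' (idx 0), next='c' -> output (0, 'c'), add 'c' as idx 1
Step 2: w='' (idx 0), next='a' -> output (0, 'a'), add 'a' as idx 2
Step 3: w='a' (idx 2), next='a' -> output (2, 'a'), add 'aa' as idx 3
Step 4: w='aa' (idx 3), next='c' -> output (3, 'c'), add 'aac' as idx 4
Step 5: w='c' (idx 1), next='c' -> output (1, 'c'), add 'cc' as idx 5
Step 6: w='c' (idx 1), end of input -> output (1, '')


Encoded: [(0, 'c'), (0, 'a'), (2, 'a'), (3, 'c'), (1, 'c'), (1, '')]


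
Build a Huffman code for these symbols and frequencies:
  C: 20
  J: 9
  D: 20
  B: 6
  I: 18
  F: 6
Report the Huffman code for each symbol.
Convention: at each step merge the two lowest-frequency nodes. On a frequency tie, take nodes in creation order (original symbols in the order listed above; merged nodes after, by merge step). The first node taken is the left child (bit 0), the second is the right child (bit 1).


Huffman tree construction:
Step 1: Merge B(6) + F(6) = 12
Step 2: Merge J(9) + (B+F)(12) = 21
Step 3: Merge I(18) + C(20) = 38
Step 4: Merge D(20) + (J+(B+F))(21) = 41
Step 5: Merge (I+C)(38) + (D+(J+(B+F)))(41) = 79
Read each symbol's code off the tree from the root (left child = 0, right child = 1).

Codes:
  C: 01 (length 2)
  J: 110 (length 3)
  D: 10 (length 2)
  B: 1110 (length 4)
  I: 00 (length 2)
  F: 1111 (length 4)
Average code length: 191/79 = 2.4177 bits/symbol


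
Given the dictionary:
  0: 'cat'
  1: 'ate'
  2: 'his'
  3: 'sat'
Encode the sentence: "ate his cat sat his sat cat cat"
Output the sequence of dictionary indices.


Look up each word in the dictionary:
  'ate' -> 1
  'his' -> 2
  'cat' -> 0
  'sat' -> 3
  'his' -> 2
  'sat' -> 3
  'cat' -> 0
  'cat' -> 0

Encoded: [1, 2, 0, 3, 2, 3, 0, 0]


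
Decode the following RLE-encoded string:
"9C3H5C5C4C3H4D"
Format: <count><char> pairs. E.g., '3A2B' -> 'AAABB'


Expanding each <count><char> pair:
  9C -> 'CCCCCCCCC'
  3H -> 'HHH'
  5C -> 'CCCCC'
  5C -> 'CCCCC'
  4C -> 'CCCC'
  3H -> 'HHH'
  4D -> 'DDDD'

Decoded = CCCCCCCCCHHHCCCCCCCCCCCCCCHHHDDDD


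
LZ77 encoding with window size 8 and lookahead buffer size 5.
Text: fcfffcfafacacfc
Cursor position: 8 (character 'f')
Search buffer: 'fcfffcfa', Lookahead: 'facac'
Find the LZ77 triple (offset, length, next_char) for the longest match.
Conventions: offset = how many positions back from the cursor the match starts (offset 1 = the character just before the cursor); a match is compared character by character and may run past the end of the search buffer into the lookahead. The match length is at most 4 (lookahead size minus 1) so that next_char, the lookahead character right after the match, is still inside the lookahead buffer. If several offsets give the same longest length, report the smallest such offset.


Try each offset into the search buffer:
  offset=1 (pos 7, char 'a'): match length 0
  offset=2 (pos 6, char 'f'): match length 2
  offset=3 (pos 5, char 'c'): match length 0
  offset=4 (pos 4, char 'f'): match length 1
  offset=5 (pos 3, char 'f'): match length 1
  offset=6 (pos 2, char 'f'): match length 1
  offset=7 (pos 1, char 'c'): match length 0
  offset=8 (pos 0, char 'f'): match length 1
Longest match has length 2 at offset 2.
next_char = character at position 8 + 2 = 10 -> 'c'

Best match: offset=2, length=2 (matching 'fa' starting at position 6)
LZ77 triple: (2, 2, 'c')


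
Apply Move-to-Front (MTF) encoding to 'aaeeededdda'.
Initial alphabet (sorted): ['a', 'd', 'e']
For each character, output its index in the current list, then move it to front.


MTF encoding:
'a': index 0 in ['a', 'd', 'e'] -> ['a', 'd', 'e']
'a': index 0 in ['a', 'd', 'e'] -> ['a', 'd', 'e']
'e': index 2 in ['a', 'd', 'e'] -> ['e', 'a', 'd']
'e': index 0 in ['e', 'a', 'd'] -> ['e', 'a', 'd']
'e': index 0 in ['e', 'a', 'd'] -> ['e', 'a', 'd']
'd': index 2 in ['e', 'a', 'd'] -> ['d', 'e', 'a']
'e': index 1 in ['d', 'e', 'a'] -> ['e', 'd', 'a']
'd': index 1 in ['e', 'd', 'a'] -> ['d', 'e', 'a']
'd': index 0 in ['d', 'e', 'a'] -> ['d', 'e', 'a']
'd': index 0 in ['d', 'e', 'a'] -> ['d', 'e', 'a']
'a': index 2 in ['d', 'e', 'a'] -> ['a', 'd', 'e']


Output: [0, 0, 2, 0, 0, 2, 1, 1, 0, 0, 2]
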